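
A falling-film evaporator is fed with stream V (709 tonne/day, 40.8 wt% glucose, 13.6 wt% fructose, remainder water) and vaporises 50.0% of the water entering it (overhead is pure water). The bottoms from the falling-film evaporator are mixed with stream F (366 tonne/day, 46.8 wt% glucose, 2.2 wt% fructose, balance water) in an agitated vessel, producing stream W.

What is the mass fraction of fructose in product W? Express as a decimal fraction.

0.114

Vapour removed = 0.500×0.456×709 = 161.65 tonne/day; concentrate = 547.35 tonne/day.
fructose reaching the mixer = 96.424 (from concentrate) + 366×0.022 = 104.48 tonne/day.
Product flow = 547.35 + 366 = 913.35 tonne/day; fructose fraction = 0.114.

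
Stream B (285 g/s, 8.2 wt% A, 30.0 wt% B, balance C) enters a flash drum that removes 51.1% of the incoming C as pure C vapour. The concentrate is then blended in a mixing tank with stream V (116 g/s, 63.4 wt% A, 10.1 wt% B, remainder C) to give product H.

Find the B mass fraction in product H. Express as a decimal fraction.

0.313

Vapour removed = 0.511×0.618×285 = 90.002 g/s; concentrate = 195 g/s.
B reaching the mixer = 85.5 (from concentrate) + 116×0.101 = 97.216 g/s.
Product flow = 195 + 116 = 311 g/s; B fraction = 0.313.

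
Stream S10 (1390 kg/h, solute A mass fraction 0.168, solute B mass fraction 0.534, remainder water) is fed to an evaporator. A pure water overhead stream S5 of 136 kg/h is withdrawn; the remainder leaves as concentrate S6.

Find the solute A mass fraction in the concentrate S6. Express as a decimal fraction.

solute A is not removed: 1390×0.168 = 233.52 kg/h of solute A enters S6.
Concentrate = 1390 − 136 = 1254 kg/h.
Mass fraction = 233.52/1254 = 0.186.

0.186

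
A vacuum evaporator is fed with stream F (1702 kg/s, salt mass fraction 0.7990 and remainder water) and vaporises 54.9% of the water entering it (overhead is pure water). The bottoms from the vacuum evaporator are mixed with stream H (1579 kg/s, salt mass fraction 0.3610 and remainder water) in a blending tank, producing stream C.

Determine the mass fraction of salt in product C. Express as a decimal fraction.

0.6239

Vapour removed = 0.549×0.201×1702 = 187.81 kg/s; concentrate = 1514.2 kg/s.
salt reaching the mixer = 1359.9 (from concentrate) + 1579×0.361 = 1929.9 kg/s.
Product flow = 1514.2 + 1579 = 3093.2 kg/s; salt fraction = 0.6239.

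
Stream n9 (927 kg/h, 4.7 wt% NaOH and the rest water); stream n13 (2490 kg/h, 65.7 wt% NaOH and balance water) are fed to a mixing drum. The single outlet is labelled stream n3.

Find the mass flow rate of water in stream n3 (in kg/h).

1738 kg/h

water out = water in = 927×0.953 + 2490×0.343 = 1737.5 kg/h.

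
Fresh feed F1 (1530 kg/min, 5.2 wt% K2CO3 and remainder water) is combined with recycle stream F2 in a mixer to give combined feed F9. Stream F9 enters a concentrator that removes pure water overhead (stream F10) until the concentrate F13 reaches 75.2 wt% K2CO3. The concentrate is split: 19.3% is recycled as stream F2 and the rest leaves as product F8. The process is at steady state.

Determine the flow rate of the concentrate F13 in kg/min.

131.1 kg/min

Overall K2CO3 balance (none leaves overhead): K2CO3 in fresh feed = K2CO3 in product, i.e. 1530×0.052 = (1−0.193)·F13·0.752.
F13 = 79.56/(0.752×0.807) = 131.1 kg/min.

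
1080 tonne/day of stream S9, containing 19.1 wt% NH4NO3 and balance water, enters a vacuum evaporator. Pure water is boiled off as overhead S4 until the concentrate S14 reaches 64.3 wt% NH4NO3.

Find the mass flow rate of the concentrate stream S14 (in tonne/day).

320.8 tonne/day

NH4NO3 is conserved: 1080×0.191 = 206.28 tonne/day all reports to the concentrate.
Concentrate = 206.28/(target fraction) = 320.81 tonne/day.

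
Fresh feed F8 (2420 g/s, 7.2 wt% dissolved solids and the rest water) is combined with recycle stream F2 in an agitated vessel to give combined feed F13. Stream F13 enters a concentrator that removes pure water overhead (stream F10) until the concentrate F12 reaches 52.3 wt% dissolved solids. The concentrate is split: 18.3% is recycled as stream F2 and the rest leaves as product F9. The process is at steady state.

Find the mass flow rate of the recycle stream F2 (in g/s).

Overall dissolved solids balance (none leaves overhead): dissolved solids in fresh feed = dissolved solids in product, i.e. 2420×0.072 = (1−0.183)·F12·0.523.
F12 = 174.24/(0.523×0.817) = 407.78 g/s.
Recycle F2 = 0.183×407.78 = 74.623 g/s.

74.62 g/s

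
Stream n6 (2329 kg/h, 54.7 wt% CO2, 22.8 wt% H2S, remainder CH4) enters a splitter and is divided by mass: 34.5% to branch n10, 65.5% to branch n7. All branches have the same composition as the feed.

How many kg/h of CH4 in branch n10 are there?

180.8 kg/h

Branch n10 total = 0.345×2329 = 803.5 kg/h.
CH4 in n10 = 0.225×803.5 = 180.79 kg/h.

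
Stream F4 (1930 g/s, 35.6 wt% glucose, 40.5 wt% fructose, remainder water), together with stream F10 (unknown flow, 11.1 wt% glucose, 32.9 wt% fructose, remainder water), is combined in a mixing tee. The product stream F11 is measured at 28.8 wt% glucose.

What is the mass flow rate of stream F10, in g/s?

741.5 g/s

Let F10 be the unknown flow. Total out = 1930 + F10.
glucose balance: 687.08 + 0.111·F10 = 0.288·(1930 + F10)
(0.111 − 0.288)·F10 = 0.288×1930 − 687.08 = -131.24
F10 = -131.24 / -0.177 = 741.47 g/s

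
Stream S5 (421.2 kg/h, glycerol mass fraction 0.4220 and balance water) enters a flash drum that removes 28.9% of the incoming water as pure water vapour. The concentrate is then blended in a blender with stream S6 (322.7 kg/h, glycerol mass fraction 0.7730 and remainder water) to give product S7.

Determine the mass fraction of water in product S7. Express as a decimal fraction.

0.3658

Vapour removed = 0.289×0.578×421.2 = 70.358 kg/h; concentrate = 350.84 kg/h.
water reaching the mixer = 173.1 (from concentrate) + 322.7×0.227 = 246.35 kg/h.
Product flow = 350.84 + 322.7 = 673.54 kg/h; water fraction = 0.3658.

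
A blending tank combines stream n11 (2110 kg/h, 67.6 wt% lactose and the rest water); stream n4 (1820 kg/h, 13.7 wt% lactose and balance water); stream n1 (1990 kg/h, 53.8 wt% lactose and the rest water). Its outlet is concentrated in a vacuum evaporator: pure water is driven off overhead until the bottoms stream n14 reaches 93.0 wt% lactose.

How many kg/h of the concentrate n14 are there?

2953 kg/h

lactose entering = 2110×0.676 + 1820×0.137 + 1990×0.538 = 2746.3 kg/h.
All lactose reports to n14, so n14 = 2746.3/0.930 = 2953 kg/h.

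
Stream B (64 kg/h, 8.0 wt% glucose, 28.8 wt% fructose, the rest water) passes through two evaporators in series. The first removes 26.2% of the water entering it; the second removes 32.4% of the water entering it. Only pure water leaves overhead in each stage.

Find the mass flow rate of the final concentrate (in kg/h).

43.73 kg/h

water in feed = 64×0.632 = 40.448 kg/h.
After stage 1: water left = (1−0.262)×40.448 = 29.851; stream total = 53.403 kg/h.
After stage 2: water left = (1−0.324)×29.851 = 20.179; final concentrate = 43.731 kg/h.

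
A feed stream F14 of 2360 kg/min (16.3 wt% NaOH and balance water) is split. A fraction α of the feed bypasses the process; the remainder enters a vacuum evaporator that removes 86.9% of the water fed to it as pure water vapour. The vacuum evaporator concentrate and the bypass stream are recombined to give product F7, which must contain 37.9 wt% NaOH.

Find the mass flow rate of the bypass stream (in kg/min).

510.8 kg/min

All 2360×0.163 = 384.68 kg/min of NaOH reaches F7, so F7 = 384.68/0.379 = 1015 kg/min and vapour = 1345 kg/min.
The evaporator receives (1−α)·2360 of feed at 0.837 water and removes 0.869 of that water:
0.869×0.837×(1−α)×2360 = 1345
(1−α) = 1345/1716.6 = 0.7836;  α = 0.2164.
Bypass flow = 0.2164×2360 = 510.81 kg/min.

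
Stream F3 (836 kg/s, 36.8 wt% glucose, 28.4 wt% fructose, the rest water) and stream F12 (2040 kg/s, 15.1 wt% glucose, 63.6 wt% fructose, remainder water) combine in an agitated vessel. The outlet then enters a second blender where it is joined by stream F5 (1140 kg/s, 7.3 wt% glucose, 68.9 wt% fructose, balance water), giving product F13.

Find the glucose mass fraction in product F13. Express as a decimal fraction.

0.174

Overall, product flow = 4016 kg/s.
glucose in = 836×0.368 + 2040×0.151 + 1140×0.073 = 698.91 kg/s.
glucose fraction in F13 = 0.174.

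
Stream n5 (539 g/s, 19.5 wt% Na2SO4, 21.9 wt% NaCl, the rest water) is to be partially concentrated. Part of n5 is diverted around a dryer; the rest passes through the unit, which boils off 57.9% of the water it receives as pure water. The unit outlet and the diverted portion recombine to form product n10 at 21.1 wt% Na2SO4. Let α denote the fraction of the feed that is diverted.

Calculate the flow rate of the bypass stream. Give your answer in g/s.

418.5 g/s

All 539×0.195 = 105.11 g/s of Na2SO4 reaches n10, so n10 = 105.11/0.211 = 498.13 g/s and vapour = 40.872 g/s.
The evaporator receives (1−α)·539 of feed at 0.586 water and removes 0.579 of that water:
0.579×0.586×(1−α)×539 = 40.872
(1−α) = 40.872/182.88 = 0.2235;  α = 0.7765.
Bypass flow = 0.7765×539 = 418.54 g/s.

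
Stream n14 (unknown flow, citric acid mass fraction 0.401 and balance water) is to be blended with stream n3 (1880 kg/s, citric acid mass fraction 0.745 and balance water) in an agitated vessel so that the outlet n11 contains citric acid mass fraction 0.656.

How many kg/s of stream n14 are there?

656.2 kg/s

Let n14 be the unknown flow. Total out = 1880 + n14.
citric acid balance: 1400.6 + 0.401·n14 = 0.656·(1880 + n14)
(0.401 − 0.656)·n14 = 0.656×1880 − 1400.6 = -167.32
n14 = -167.32 / -0.255 = 656.16 kg/s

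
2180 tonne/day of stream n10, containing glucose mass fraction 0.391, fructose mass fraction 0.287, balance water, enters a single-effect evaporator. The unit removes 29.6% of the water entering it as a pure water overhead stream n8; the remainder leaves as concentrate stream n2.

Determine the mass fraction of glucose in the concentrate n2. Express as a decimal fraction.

0.432

glucose is not removed: 2180×0.391 = 852.38 tonne/day of glucose enters n2.
water entering = 2180×0.322 = 701.96 tonne/day; overhead removed = 0.296×701.96 = 207.78 tonne/day.
Concentrate = 2180 − 207.78 = 1972.2 tonne/day.
Mass fraction = 852.38/1972.2 = 0.432.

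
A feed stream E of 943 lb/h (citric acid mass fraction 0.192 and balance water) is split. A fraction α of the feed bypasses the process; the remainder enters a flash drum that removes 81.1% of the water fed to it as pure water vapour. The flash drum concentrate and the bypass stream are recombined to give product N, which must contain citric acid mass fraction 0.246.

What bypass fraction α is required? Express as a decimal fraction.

0.665

All 943×0.192 = 181.06 lb/h of citric acid reaches N, so N = 181.06/0.246 = 736 lb/h and vapour = 207 lb/h.
The evaporator receives (1−α)·943 of feed at 0.808 water and removes 0.811 of that water:
0.811×0.808×(1−α)×943 = 207
(1−α) = 207/617.94 = 0.3350;  α = 0.6650.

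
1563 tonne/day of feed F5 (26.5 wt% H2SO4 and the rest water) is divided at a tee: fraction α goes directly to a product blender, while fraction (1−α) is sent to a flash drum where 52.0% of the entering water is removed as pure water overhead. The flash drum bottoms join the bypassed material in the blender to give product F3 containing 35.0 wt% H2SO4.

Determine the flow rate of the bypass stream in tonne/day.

569.8 tonne/day

All 1563×0.265 = 414.19 tonne/day of H2SO4 reaches F3, so F3 = 414.19/0.350 = 1183.4 tonne/day and vapour = 379.59 tonne/day.
The evaporator receives (1−α)·1563 of feed at 0.735 water and removes 0.520 of that water:
0.520×0.735×(1−α)×1563 = 379.59
(1−α) = 379.59/597.38 = 0.6354;  α = 0.3646.
Bypass flow = 0.3646×1563 = 569.84 tonne/day.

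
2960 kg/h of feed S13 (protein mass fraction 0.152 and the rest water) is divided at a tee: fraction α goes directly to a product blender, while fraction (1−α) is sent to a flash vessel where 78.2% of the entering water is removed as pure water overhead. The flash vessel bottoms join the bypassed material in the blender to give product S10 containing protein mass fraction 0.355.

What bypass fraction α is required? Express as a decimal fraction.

All 2960×0.152 = 449.92 kg/h of protein reaches S10, so S10 = 449.92/0.355 = 1267.4 kg/h and vapour = 1692.6 kg/h.
The evaporator receives (1−α)·2960 of feed at 0.848 water and removes 0.782 of that water:
0.782×0.848×(1−α)×2960 = 1692.6
(1−α) = 1692.6/1962.9 = 0.8623;  α = 0.1377.

0.138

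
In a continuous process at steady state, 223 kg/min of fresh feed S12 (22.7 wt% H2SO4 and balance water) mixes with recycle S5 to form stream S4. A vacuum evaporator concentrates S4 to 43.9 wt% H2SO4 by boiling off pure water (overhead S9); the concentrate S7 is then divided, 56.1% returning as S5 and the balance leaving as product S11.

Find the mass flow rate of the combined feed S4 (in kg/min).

370.4 kg/min

Overall H2SO4 balance (none leaves overhead): H2SO4 in fresh feed = H2SO4 in product, i.e. 223×0.227 = (1−0.561)·S7·0.439.
S7 = 50.621/(0.439×0.439) = 262.66 kg/min.
Recycle S5 = 0.561×262.66 = 147.35 kg/min.
Combined feed S4 = 223 + 147.35 = 370.35 kg/min.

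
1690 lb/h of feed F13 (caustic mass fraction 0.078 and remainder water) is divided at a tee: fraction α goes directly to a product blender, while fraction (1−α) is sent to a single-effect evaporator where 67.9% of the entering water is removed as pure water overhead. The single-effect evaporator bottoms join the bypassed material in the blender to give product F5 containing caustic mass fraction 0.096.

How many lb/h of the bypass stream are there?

1184 lb/h

All 1690×0.078 = 131.82 lb/h of caustic reaches F5, so F5 = 131.82/0.096 = 1373.1 lb/h and vapour = 316.88 lb/h.
The evaporator receives (1−α)·1690 of feed at 0.922 water and removes 0.679 of that water:
0.679×0.922×(1−α)×1690 = 316.88
(1−α) = 316.88/1058 = 0.2995;  α = 0.7005.
Bypass flow = 0.7005×1690 = 1183.8 lb/h.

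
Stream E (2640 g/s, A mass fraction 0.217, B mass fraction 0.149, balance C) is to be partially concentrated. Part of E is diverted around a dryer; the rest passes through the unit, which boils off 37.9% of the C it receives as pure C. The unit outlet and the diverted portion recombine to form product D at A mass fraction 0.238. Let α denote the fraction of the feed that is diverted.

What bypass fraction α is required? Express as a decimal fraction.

0.633

All 2640×0.217 = 572.88 g/s of A reaches D, so D = 572.88/0.238 = 2407.1 g/s and vapour = 232.94 g/s.
The evaporator receives (1−α)·2640 of feed at 0.634 C and removes 0.379 of that C:
0.379×0.634×(1−α)×2640 = 232.94
(1−α) = 232.94/634.36 = 0.3672;  α = 0.6328.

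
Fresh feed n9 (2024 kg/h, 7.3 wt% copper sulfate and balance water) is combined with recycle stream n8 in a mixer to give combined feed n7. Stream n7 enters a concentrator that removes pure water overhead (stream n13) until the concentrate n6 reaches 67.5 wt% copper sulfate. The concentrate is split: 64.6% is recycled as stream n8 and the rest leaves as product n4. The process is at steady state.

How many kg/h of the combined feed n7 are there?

Overall copper sulfate balance (none leaves overhead): copper sulfate in fresh feed = copper sulfate in product, i.e. 2024×0.073 = (1−0.646)·n6·0.675.
n6 = 147.75/(0.675×0.354) = 618.34 kg/h.
Recycle n8 = 0.646×618.34 = 399.45 kg/h.
Combined feed n7 = 2024 + 399.45 = 2423.4 kg/h.

2423 kg/h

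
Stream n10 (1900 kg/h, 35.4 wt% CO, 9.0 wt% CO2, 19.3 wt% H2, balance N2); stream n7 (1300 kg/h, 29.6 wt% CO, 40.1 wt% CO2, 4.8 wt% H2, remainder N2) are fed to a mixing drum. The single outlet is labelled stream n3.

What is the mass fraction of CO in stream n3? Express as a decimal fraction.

Total flow out = 1900 + 1300 = 3200 kg/h.
CO in = 1900×0.354 + 1300×0.296 = 1057.4 kg/h.
CO mass fraction in n3 = 1057.4/3200 = 0.3304.

0.3304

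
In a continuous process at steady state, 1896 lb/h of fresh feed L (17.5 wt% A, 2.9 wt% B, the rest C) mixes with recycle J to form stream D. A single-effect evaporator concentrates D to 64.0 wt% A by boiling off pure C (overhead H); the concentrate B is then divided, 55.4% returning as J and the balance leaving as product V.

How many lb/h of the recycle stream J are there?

Overall A balance (none leaves overhead): A in fresh feed = A in product, i.e. 1896×0.175 = (1−0.554)·B·0.640.
B = 331.8/(0.640×0.446) = 1162.4 lb/h.
Recycle J = 0.554×1162.4 = 643.98 lb/h.

644 lb/h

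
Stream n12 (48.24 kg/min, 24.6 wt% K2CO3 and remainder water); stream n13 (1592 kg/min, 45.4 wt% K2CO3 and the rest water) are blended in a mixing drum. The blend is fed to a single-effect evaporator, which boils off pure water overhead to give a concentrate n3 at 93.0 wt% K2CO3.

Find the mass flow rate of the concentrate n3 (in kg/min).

789.9 kg/min

K2CO3 entering = 48.24×0.246 + 1592×0.454 = 734.64 kg/min.
All K2CO3 reports to n3, so n3 = 734.64/0.930 = 789.93 kg/min.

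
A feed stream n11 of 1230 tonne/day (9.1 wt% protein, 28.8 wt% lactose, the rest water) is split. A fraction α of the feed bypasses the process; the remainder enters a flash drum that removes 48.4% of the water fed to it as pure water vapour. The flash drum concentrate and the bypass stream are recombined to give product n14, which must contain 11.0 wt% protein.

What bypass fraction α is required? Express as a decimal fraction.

0.425

All 1230×0.091 = 111.93 tonne/day of protein reaches n14, so n14 = 111.93/0.110 = 1017.5 tonne/day and vapour = 212.45 tonne/day.
The evaporator receives (1−α)·1230 of feed at 0.621 water and removes 0.484 of that water:
0.484×0.621×(1−α)×1230 = 212.45
(1−α) = 212.45/369.69 = 0.5747;  α = 0.4253.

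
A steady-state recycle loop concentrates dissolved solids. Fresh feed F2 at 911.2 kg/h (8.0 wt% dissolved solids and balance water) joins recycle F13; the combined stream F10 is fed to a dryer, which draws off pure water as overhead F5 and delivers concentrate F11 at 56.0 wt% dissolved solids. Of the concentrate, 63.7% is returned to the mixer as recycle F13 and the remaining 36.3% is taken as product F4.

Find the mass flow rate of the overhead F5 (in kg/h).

Overall dissolved solids balance (none leaves overhead): dissolved solids in fresh feed = dissolved solids in product, i.e. 911.2×0.080 = (1−0.637)·F11·0.560.
F11 = 72.896/(0.560×0.363) = 358.6 kg/h.
Recycle F13 = 0.637×358.6 = 228.43 kg/h.
Combined feed F10 = 911.2 + 228.43 = 1139.6 kg/h.
Overhead F5 = F10 − F11 = 1139.6 − 358.6 = 781.03 kg/h.

781 kg/h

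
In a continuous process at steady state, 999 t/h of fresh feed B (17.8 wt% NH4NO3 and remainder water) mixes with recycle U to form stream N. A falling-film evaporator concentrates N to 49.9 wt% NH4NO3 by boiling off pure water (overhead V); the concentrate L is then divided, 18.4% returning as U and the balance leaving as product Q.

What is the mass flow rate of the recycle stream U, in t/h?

80.35 t/h

Overall NH4NO3 balance (none leaves overhead): NH4NO3 in fresh feed = NH4NO3 in product, i.e. 999×0.178 = (1−0.184)·L·0.499.
L = 177.82/(0.499×0.816) = 436.71 t/h.
Recycle U = 0.184×436.71 = 80.355 t/h.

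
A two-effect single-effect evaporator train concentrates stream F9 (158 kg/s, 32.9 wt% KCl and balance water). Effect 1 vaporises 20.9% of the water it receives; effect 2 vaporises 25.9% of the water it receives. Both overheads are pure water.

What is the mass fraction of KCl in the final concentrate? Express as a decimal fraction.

0.455

water in feed = 158×0.671 = 106.02 kg/s.
After stage 1: water left = (1−0.209)×106.02 = 83.86; stream total = 135.84 kg/s.
After stage 2: water left = (1−0.259)×83.86 = 62.14; final concentrate = 114.12 kg/s.
KCl fraction = 51.982/114.12 = 0.455.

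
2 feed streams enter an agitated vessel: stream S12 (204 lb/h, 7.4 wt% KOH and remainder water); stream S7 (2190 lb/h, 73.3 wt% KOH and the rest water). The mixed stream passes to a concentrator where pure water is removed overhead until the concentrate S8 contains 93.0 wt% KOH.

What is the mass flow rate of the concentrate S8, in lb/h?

1742 lb/h

KOH entering = 204×0.074 + 2190×0.733 = 1620.4 lb/h.
All KOH reports to S8, so S8 = 1620.4/0.930 = 1742.3 lb/h.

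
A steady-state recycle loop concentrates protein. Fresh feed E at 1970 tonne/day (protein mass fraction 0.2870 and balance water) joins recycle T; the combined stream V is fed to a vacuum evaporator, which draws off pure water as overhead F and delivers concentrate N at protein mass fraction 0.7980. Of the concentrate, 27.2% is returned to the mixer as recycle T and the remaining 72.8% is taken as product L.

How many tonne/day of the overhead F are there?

1261 tonne/day

Overall protein balance (none leaves overhead): protein in fresh feed = protein in product, i.e. 1970×0.287 = (1−0.272)·N·0.798.
N = 565.39/(0.798×0.728) = 973.23 tonne/day.
Recycle T = 0.272×973.23 = 264.72 tonne/day.
Combined feed V = 1970 + 264.72 = 2234.7 tonne/day.
Overhead F = V − N = 2234.7 − 973.23 = 1261.5 tonne/day.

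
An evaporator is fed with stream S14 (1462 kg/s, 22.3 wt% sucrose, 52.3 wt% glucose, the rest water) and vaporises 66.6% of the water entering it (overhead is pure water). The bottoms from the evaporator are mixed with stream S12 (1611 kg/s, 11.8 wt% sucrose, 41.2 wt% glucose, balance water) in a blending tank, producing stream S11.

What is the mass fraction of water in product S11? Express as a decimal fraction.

Vapour removed = 0.666×0.254×1462 = 247.32 kg/s; concentrate = 1214.7 kg/s.
water reaching the mixer = 124.03 (from concentrate) + 1611×0.470 = 881.2 kg/s.
Product flow = 1214.7 + 1611 = 2825.7 kg/s; water fraction = 0.312.

0.312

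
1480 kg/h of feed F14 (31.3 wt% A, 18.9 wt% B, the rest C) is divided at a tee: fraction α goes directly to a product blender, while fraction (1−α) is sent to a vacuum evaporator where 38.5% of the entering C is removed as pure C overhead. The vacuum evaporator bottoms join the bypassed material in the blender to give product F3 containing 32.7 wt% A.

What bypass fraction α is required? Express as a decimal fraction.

All 1480×0.313 = 463.24 kg/h of A reaches F3, so F3 = 463.24/0.327 = 1416.6 kg/h and vapour = 63.364 kg/h.
The evaporator receives (1−α)·1480 of feed at 0.498 C and removes 0.385 of that C:
0.385×0.498×(1−α)×1480 = 63.364
(1−α) = 63.364/283.76 = 0.2233;  α = 0.7767.

0.777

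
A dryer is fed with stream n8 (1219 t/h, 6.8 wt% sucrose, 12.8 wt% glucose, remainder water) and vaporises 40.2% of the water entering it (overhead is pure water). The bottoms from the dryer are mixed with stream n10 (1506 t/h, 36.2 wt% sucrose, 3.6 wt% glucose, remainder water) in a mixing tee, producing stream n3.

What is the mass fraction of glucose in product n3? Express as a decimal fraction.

0.0902

Vapour removed = 0.402×0.804×1219 = 393.99 t/h; concentrate = 825.01 t/h.
glucose reaching the mixer = 156.03 (from concentrate) + 1506×0.036 = 210.25 t/h.
Product flow = 825.01 + 1506 = 2331 t/h; glucose fraction = 0.0902.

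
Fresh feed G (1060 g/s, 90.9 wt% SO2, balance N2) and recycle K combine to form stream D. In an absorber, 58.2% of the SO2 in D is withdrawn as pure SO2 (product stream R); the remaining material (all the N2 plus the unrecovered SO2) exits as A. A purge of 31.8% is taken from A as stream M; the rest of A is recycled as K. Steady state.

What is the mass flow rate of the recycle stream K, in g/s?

N2 enters only via G and leaves only via the purge: 1060×0.091 = 0.318×(N2 in A), and the absorber passes all N2, so N2 in D = N2 in A = 303.33 g/s.
SO2 in D: m_A = 1060×0.909 + (1−0.318)·(1−0.582)·m_A, so m_A = 963.54/0.7149 = 1347.8 g/s.
A = (1−0.582)×1347.8 + 303.33 = 866.69 g/s.
Recycle K = (1−0.318)×866.69 = 591.08 g/s.

591.1 g/s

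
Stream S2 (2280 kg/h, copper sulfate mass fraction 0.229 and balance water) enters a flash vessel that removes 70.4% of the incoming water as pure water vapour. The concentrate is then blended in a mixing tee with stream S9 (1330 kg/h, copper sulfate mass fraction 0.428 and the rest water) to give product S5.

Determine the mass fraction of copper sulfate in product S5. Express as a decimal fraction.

0.460

Vapour removed = 0.704×0.771×2280 = 1237.5 kg/h; concentrate = 1042.5 kg/h.
copper sulfate reaching the mixer = 522.12 (from concentrate) + 1330×0.428 = 1091.4 kg/h.
Product flow = 1042.5 + 1330 = 2372.5 kg/h; copper sulfate fraction = 0.460.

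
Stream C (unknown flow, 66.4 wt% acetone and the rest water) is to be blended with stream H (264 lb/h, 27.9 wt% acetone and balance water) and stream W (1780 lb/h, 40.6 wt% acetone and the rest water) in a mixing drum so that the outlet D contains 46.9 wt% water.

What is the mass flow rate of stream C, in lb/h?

2173 lb/h

Let C be the unknown flow. Total out = 2044 + C.
water balance: 1247.7 + 0.336·C = 0.469·(2044 + C)
(0.336 − 0.469)·C = 0.469×2044 − 1247.7 = -289.03
C = -289.03 / -0.133 = 2173.1 lb/h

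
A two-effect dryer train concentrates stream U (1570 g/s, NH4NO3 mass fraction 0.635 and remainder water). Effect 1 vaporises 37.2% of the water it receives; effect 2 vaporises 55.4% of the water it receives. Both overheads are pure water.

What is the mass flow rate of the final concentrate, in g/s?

1157 g/s

water in feed = 1570×0.365 = 573.05 g/s.
After stage 1: water left = (1−0.372)×573.05 = 359.88; stream total = 1356.8 g/s.
After stage 2: water left = (1−0.554)×359.88 = 160.5; final concentrate = 1157.5 g/s.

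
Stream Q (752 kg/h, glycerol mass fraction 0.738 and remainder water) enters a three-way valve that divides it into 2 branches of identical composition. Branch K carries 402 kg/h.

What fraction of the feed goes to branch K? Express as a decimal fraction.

Fraction to K = 402/752 = 0.5346.

0.535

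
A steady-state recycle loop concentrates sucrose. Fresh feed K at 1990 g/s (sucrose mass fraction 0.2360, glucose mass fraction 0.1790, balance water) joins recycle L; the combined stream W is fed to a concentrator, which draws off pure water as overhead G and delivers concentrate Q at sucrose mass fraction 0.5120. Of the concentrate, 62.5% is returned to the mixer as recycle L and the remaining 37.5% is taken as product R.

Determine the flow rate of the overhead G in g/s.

1073 g/s

Overall sucrose balance (none leaves overhead): sucrose in fresh feed = sucrose in product, i.e. 1990×0.236 = (1−0.625)·Q·0.512.
Q = 469.64/(0.512×0.375) = 2446 g/s.
Recycle L = 0.625×2446 = 1528.8 g/s.
Combined feed W = 1990 + 1528.8 = 3518.8 g/s.
Overhead G = W − Q = 3518.8 − 2446 = 1072.7 g/s.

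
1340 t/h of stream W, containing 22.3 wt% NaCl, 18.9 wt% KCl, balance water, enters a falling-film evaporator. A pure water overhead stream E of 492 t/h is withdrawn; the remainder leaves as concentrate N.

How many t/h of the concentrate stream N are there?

Concentrate = 1340 − 492 = 848 t/h.

848 t/h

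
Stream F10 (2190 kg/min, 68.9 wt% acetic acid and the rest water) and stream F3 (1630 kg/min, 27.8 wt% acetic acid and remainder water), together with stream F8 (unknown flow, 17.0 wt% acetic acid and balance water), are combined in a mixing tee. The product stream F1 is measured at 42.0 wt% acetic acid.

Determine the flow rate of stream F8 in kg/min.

1431 kg/min

Let F8 be the unknown flow. Total out = 3820 + F8.
acetic acid balance: 1962 + 0.170·F8 = 0.420·(3820 + F8)
(0.170 − 0.420)·F8 = 0.420×3820 − 1962 = -357.65
F8 = -357.65 / -0.250 = 1430.6 kg/min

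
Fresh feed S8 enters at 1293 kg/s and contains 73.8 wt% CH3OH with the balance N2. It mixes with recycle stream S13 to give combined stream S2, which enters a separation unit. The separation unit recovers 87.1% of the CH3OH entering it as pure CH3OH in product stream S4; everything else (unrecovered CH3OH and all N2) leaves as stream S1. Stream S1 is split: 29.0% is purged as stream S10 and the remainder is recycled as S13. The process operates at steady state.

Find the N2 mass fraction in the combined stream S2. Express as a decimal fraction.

N2 enters only via S8 and leaves only via the purge: 1293×0.262 = 0.290×(N2 in S1), and the separation unit passes all N2, so N2 in S2 = N2 in S1 = 1168.2 kg/s.
CH3OH in S2: m_A = 1293×0.738 + (1−0.290)·(1−0.871)·m_A, so m_A = 954.23/0.9084 = 1050.4 kg/s.
S2 = 1050.4 + 1168.2 = 2218.6 kg/s.
N2 fraction in S2 = 1168.2/2218.6 = 0.527.

0.527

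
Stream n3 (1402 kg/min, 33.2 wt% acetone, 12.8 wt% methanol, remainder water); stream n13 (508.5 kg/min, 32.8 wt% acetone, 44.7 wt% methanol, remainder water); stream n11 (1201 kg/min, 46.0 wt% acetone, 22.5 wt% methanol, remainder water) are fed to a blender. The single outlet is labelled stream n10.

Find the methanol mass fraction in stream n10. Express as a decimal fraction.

Total flow out = 1402 + 508.5 + 1201 = 3111.5 kg/min.
methanol in = 1402×0.128 + 508.5×0.447 + 1201×0.225 = 676.98 kg/min.
methanol mass fraction in n10 = 676.98/3111.5 = 0.2176.

0.2176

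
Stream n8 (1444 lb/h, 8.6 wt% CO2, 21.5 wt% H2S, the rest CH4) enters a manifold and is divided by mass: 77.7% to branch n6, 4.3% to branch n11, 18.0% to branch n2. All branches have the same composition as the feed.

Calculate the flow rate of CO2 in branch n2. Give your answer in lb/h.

22.35 lb/h

Branch n2 total = 0.180×1444 = 259.92 lb/h.
CO2 in n2 = 0.086×259.92 = 22.353 lb/h.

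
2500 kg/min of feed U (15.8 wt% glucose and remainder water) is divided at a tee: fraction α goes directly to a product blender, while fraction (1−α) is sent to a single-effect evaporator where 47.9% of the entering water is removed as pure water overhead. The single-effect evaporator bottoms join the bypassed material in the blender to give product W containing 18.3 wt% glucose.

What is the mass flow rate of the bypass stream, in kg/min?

1653 kg/min

All 2500×0.158 = 395 kg/min of glucose reaches W, so W = 395/0.183 = 2158.5 kg/min and vapour = 341.53 kg/min.
The evaporator receives (1−α)·2500 of feed at 0.842 water and removes 0.479 of that water:
0.479×0.842×(1−α)×2500 = 341.53
(1−α) = 341.53/1008.3 = 0.3387;  α = 0.6613.
Bypass flow = 0.6613×2500 = 1653.2 kg/min.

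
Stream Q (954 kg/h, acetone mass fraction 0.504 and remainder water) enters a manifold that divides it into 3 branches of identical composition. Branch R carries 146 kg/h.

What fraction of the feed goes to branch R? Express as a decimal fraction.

0.153

Fraction to R = 146/954 = 0.1530.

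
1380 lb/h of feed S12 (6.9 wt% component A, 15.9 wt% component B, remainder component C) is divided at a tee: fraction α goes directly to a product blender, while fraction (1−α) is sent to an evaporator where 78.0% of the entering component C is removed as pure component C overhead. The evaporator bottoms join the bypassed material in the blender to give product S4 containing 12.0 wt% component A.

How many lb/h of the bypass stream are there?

All 1380×0.069 = 95.22 lb/h of component A reaches S4, so S4 = 95.22/0.120 = 793.5 lb/h and vapour = 586.5 lb/h.
The evaporator receives (1−α)·1380 of feed at 0.772 component C and removes 0.780 of that component C:
0.780×0.772×(1−α)×1380 = 586.5
(1−α) = 586.5/830.98 = 0.7058;  α = 0.2942.
Bypass flow = 0.2942×1380 = 406.01 lb/h.

406 lb/h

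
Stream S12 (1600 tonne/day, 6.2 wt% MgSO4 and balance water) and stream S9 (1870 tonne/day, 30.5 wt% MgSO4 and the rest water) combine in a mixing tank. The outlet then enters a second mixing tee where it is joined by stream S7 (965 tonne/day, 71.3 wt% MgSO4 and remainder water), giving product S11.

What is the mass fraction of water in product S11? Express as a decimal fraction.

Overall, product flow = 4435 tonne/day.
water in = 1600×0.938 + 1870×0.695 + 965×0.287 = 3077.4 tonne/day.
water fraction in S11 = 0.6939.

0.6939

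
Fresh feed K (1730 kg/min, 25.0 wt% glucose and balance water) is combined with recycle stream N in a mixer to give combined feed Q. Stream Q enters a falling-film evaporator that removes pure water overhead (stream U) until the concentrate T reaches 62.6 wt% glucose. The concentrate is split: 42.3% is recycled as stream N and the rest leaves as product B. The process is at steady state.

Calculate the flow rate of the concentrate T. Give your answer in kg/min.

1197 kg/min

Overall glucose balance (none leaves overhead): glucose in fresh feed = glucose in product, i.e. 1730×0.250 = (1−0.423)·T·0.626.
T = 432.5/(0.626×0.577) = 1197.4 kg/min.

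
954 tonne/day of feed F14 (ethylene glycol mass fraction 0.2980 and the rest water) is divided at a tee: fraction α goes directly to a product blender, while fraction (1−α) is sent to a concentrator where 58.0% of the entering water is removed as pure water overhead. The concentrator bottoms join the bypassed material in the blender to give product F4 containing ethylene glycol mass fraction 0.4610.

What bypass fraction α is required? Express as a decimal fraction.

0.132

All 954×0.298 = 284.29 tonne/day of ethylene glycol reaches F4, so F4 = 284.29/0.461 = 616.69 tonne/day and vapour = 337.31 tonne/day.
The evaporator receives (1−α)·954 of feed at 0.702 water and removes 0.580 of that water:
0.580×0.702×(1−α)×954 = 337.31
(1−α) = 337.31/388.43 = 0.8684;  α = 0.1316.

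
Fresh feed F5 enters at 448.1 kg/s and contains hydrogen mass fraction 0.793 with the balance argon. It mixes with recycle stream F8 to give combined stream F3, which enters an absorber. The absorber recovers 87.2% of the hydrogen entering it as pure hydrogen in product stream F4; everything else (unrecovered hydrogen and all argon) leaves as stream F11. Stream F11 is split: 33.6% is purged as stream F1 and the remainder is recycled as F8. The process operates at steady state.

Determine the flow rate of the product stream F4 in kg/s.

hydrogen in F3: m_A = 448.1×0.793 + (1−0.336)·(1−0.872)·m_A, so m_A = 355.34/0.9150 = 388.35 kg/s.
Product F4 = 0.872×388.35 = 338.64 kg/s.

338.6 kg/s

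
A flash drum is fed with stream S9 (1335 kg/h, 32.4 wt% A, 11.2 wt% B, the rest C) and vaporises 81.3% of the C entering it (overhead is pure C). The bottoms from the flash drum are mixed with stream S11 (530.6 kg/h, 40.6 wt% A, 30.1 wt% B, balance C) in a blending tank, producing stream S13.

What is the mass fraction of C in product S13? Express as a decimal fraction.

Vapour removed = 0.813×0.564×1335 = 612.14 kg/h; concentrate = 722.86 kg/h.
C reaching the mixer = 140.8 (from concentrate) + 530.6×0.293 = 296.27 kg/h.
Product flow = 722.86 + 530.6 = 1253.5 kg/h; C fraction = 0.236.

0.236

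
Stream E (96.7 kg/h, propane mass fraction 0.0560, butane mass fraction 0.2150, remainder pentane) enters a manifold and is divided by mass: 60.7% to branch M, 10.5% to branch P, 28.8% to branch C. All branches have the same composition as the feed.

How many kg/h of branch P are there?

10.15 kg/h

Branch P flow = 0.105×96.7 = 10.153 kg/h.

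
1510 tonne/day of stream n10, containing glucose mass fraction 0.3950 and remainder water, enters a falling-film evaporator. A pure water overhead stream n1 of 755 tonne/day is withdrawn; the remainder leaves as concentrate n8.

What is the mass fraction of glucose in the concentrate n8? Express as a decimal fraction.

0.7900

glucose is not removed: 1510×0.395 = 596.45 tonne/day of glucose enters n8.
Concentrate = 1510 − 755 = 755 tonne/day.
Mass fraction = 596.45/755 = 0.7900.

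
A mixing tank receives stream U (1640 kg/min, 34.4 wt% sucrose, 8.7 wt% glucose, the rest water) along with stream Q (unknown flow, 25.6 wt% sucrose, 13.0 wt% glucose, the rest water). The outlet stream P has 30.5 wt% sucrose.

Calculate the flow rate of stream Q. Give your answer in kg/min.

Let Q be the unknown flow. Total out = 1640 + Q.
sucrose balance: 564.16 + 0.256·Q = 0.305·(1640 + Q)
(0.256 − 0.305)·Q = 0.305×1640 − 564.16 = -63.96
Q = -63.96 / -0.049 = 1305.3 kg/min

1305 kg/min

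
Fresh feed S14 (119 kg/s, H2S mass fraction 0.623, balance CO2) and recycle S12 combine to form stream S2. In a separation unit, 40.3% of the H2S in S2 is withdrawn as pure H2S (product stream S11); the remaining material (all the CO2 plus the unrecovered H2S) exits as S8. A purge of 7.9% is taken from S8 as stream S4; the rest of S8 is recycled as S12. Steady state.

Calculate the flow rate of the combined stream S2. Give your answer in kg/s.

CO2 enters only via S14 and leaves only via the purge: 119×0.377 = 0.079×(CO2 in S8), and the separation unit passes all CO2, so CO2 in S2 = CO2 in S8 = 567.89 kg/s.
H2S in S2: m_A = 119×0.623 + (1−0.079)·(1−0.403)·m_A, so m_A = 74.137/0.4502 = 164.69 kg/s.
S2 = 164.69 + 567.89 = 732.58 kg/s.

732.6 kg/s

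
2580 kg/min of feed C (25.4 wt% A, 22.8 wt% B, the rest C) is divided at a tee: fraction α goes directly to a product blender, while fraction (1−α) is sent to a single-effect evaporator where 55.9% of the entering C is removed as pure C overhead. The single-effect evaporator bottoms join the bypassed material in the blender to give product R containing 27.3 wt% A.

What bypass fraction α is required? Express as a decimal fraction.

0.760

All 2580×0.254 = 655.32 kg/min of A reaches R, so R = 655.32/0.273 = 2400.4 kg/min and vapour = 179.56 kg/min.
The evaporator receives (1−α)·2580 of feed at 0.518 C and removes 0.559 of that C:
0.559×0.518×(1−α)×2580 = 179.56
(1−α) = 179.56/747.07 = 0.2404;  α = 0.7596.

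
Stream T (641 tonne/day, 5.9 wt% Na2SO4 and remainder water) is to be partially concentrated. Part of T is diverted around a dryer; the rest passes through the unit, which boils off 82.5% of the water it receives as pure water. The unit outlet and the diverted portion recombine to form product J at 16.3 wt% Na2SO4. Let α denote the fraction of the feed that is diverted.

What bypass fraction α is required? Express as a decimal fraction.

All 641×0.059 = 37.819 tonne/day of Na2SO4 reaches J, so J = 37.819/0.163 = 232.02 tonne/day and vapour = 408.98 tonne/day.
The evaporator receives (1−α)·641 of feed at 0.941 water and removes 0.825 of that water:
0.825×0.941×(1−α)×641 = 408.98
(1−α) = 408.98/497.62 = 0.8219;  α = 0.1781.

0.178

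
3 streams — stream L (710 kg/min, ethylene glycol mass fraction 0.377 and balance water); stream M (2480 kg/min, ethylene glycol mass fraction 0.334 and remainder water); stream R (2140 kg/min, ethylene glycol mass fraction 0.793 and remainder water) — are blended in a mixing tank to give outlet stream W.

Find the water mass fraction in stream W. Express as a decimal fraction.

0.476

Total flow out = 710 + 2480 + 2140 = 5330 kg/min.
water in = 710×0.623 + 2480×0.666 + 2140×0.207 = 2537 kg/min.
water mass fraction in W = 2537/5330 = 0.476.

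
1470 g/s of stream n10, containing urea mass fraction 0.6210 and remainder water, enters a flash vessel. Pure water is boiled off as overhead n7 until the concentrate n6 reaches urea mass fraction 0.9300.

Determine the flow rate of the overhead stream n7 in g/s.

urea is conserved: 1470×0.621 = 912.87 g/s all reports to the concentrate.
Concentrate = 912.87/(target fraction) = 981.58 g/s.
Overhead = 1470 − 981.58 = 488.42 g/s.

488.4 g/s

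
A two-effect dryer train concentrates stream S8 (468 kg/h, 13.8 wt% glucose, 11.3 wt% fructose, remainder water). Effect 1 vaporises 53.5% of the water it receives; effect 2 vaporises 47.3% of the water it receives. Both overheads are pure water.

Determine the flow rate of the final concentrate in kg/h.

203.4 kg/h

water in feed = 468×0.749 = 350.53 kg/h.
After stage 1: water left = (1−0.535)×350.53 = 163; stream total = 280.47 kg/h.
After stage 2: water left = (1−0.473)×163 = 85.9; final concentrate = 203.37 kg/h.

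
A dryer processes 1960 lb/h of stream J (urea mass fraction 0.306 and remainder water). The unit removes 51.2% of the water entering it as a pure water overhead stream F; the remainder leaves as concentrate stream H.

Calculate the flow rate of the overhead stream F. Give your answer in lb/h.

696.4 lb/h

water entering = 1960×0.694 = 1360.2 lb/h; overhead removed = 0.512×1360.2 = 696.44 lb/h.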